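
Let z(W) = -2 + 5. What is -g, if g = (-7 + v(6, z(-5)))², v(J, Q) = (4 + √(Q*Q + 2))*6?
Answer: -685 - 204*√11 ≈ -1361.6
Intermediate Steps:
z(W) = 3
v(J, Q) = 24 + 6*√(2 + Q²) (v(J, Q) = (4 + √(Q² + 2))*6 = (4 + √(2 + Q²))*6 = 24 + 6*√(2 + Q²))
g = (17 + 6*√11)² (g = (-7 + (24 + 6*√(2 + 3²)))² = (-7 + (24 + 6*√(2 + 9)))² = (-7 + (24 + 6*√11))² = (17 + 6*√11)² ≈ 1361.6)
-g = -(685 + 204*√11) = -685 - 204*√11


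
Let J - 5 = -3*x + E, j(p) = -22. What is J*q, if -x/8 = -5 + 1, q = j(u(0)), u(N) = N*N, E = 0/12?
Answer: 2002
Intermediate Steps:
E = 0 (E = 0*(1/12) = 0)
u(N) = N²
q = -22
x = 32 (x = -8*(-5 + 1) = -8*(-4) = 32)
J = -91 (J = 5 + (-3*32 + 0) = 5 + (-96 + 0) = 5 - 96 = -91)
J*q = -91*(-22) = 2002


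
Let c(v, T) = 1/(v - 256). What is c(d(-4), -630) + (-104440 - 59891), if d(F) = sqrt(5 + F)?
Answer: -41904406/255 ≈ -1.6433e+5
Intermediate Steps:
c(v, T) = 1/(-256 + v)
c(d(-4), -630) + (-104440 - 59891) = 1/(-256 + sqrt(5 - 4)) + (-104440 - 59891) = 1/(-256 + sqrt(1)) - 164331 = 1/(-256 + 1) - 164331 = 1/(-255) - 164331 = -1/255 - 164331 = -41904406/255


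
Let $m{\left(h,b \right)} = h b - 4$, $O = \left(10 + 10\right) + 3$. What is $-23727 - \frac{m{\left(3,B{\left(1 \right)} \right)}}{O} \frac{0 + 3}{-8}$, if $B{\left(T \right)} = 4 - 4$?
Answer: $- \frac{1091445}{46} \approx -23727.0$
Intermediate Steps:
$B{\left(T \right)} = 0$ ($B{\left(T \right)} = 4 - 4 = 0$)
$O = 23$ ($O = 20 + 3 = 23$)
$m{\left(h,b \right)} = -4 + b h$ ($m{\left(h,b \right)} = b h - 4 = -4 + b h$)
$-23727 - \frac{m{\left(3,B{\left(1 \right)} \right)}}{O} \frac{0 + 3}{-8} = -23727 - \frac{-4 + 0 \cdot 3}{23} \frac{0 + 3}{-8} = -23727 - \left(-4 + 0\right) \frac{1}{23} \cdot 3 \left(- \frac{1}{8}\right) = -23727 - \left(-4\right) \frac{1}{23} \left(- \frac{3}{8}\right) = -23727 - \left(- \frac{4}{23}\right) \left(- \frac{3}{8}\right) = -23727 - \frac{3}{46} = - \frac{1091445}{46}$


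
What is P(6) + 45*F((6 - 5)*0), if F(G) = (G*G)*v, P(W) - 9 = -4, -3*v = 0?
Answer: 5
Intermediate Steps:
v = 0 (v = -⅓*0 = 0)
P(W) = 5 (P(W) = 9 - 4 = 5)
F(G) = 0 (F(G) = (G*G)*0 = G²*0 = 0)
P(6) + 45*F((6 - 5)*0) = 5 + 45*0 = 5 + 0 = 5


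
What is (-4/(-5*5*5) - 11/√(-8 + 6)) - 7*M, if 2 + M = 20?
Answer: -15746/125 + 11*I*√2/2 ≈ -125.97 + 7.7782*I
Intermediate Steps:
M = 18 (M = -2 + 20 = 18)
(-4/(-5*5*5) - 11/√(-8 + 6)) - 7*M = (-4/(-5*5*5) - 11/√(-8 + 6)) - 7*18 = (-4/((-25*5)) - 11*(-I*√2/2)) - 126 = (-4/(-125) - 11*(-I*√2/2)) - 126 = (-4*(-1/125) - (-11)*I*√2/2) - 126 = (4/125 + 11*I*√2/2) - 126 = -15746/125 + 11*I*√2/2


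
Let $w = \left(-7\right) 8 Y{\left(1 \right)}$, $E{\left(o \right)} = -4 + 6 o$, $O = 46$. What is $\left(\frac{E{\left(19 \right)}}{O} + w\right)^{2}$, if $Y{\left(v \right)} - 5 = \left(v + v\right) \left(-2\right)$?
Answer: $\frac{1520289}{529} \approx 2873.9$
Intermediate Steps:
$Y{\left(v \right)} = 5 - 4 v$ ($Y{\left(v \right)} = 5 + \left(v + v\right) \left(-2\right) = 5 + 2 v \left(-2\right) = 5 - 4 v$)
$w = -56$ ($w = \left(-7\right) 8 \left(5 - 4\right) = - 56 \left(5 - 4\right) = \left(-56\right) 1 = -56$)
$\left(\frac{E{\left(19 \right)}}{O} + w\right)^{2} = \left(\frac{-4 + 6 \cdot 19}{46} - 56\right)^{2} = \left(\left(-4 + 114\right) \frac{1}{46} - 56\right)^{2} = \left(110 \cdot \frac{1}{46} - 56\right)^{2} = \left(\frac{55}{23} - 56\right)^{2} = \left(- \frac{1233}{23}\right)^{2} = \frac{1520289}{529}$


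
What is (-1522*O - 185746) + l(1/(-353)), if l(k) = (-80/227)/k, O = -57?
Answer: -22442944/227 ≈ -98868.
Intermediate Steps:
l(k) = -80/(227*k) (l(k) = (-80*1/227)/k = -80/(227*k))
(-1522*O - 185746) + l(1/(-353)) = (-1522*(-57) - 185746) - 80/(227*(1/(-353))) = (86754 - 185746) - 80/(227*(-1/353)) = -98992 - 80/227*(-353) = -98992 + 28240/227 = -22442944/227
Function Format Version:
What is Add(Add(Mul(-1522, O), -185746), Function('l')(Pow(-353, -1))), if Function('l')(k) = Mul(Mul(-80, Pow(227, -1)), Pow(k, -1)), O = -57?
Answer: Rational(-22442944, 227) ≈ -98868.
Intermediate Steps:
Function('l')(k) = Mul(Rational(-80, 227), Pow(k, -1)) (Function('l')(k) = Mul(Mul(-80, Rational(1, 227)), Pow(k, -1)) = Mul(Rational(-80, 227), Pow(k, -1)))
Add(Add(Mul(-1522, O), -185746), Function('l')(Pow(-353, -1))) = Add(Add(Mul(-1522, -57), -185746), Mul(Rational(-80, 227), Pow(Pow(-353, -1), -1))) = Add(Add(86754, -185746), Mul(Rational(-80, 227), Pow(Rational(-1, 353), -1))) = Add(-98992, Mul(Rational(-80, 227), -353)) = Add(-98992, Rational(28240, 227)) = Rational(-22442944, 227)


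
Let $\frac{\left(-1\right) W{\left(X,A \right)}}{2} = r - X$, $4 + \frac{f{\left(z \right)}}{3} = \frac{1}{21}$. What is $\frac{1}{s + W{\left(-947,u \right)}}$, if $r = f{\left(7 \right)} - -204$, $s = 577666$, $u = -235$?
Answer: $\frac{7}{4027714} \approx 1.738 \cdot 10^{-6}$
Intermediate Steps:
$f{\left(z \right)} = - \frac{83}{7}$ ($f{\left(z \right)} = -12 + \frac{3}{21} = -12 + 3 \cdot \frac{1}{21} = -12 + \frac{1}{7} = - \frac{83}{7}$)
$r = \frac{1345}{7}$ ($r = - \frac{83}{7} - -204 = - \frac{83}{7} + 204 = \frac{1345}{7} \approx 192.14$)
$W{\left(X,A \right)} = - \frac{2690}{7} + 2 X$ ($W{\left(X,A \right)} = - 2 \left(\frac{1345}{7} - X\right) = - \frac{2690}{7} + 2 X$)
$\frac{1}{s + W{\left(-947,u \right)}} = \frac{1}{577666 + \left(- \frac{2690}{7} + 2 \left(-947\right)\right)} = \frac{1}{577666 - \frac{15948}{7}} = \frac{1}{\frac{4027714}{7}} = \frac{7}{4027714}$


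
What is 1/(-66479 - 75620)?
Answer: -1/142099 ≈ -7.0373e-6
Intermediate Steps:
1/(-66479 - 75620) = 1/(-142099) = -1/142099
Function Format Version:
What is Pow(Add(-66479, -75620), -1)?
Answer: Rational(-1, 142099) ≈ -7.0373e-6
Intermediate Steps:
Pow(Add(-66479, -75620), -1) = Pow(-142099, -1) = Rational(-1, 142099)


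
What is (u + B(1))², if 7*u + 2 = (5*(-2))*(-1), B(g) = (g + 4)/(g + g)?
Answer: 2601/196 ≈ 13.270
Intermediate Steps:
B(g) = (4 + g)/(2*g) (B(g) = (4 + g)/((2*g)) = (4 + g)*(1/(2*g)) = (4 + g)/(2*g))
u = 8/7 (u = -2/7 + ((5*(-2))*(-1))/7 = -2/7 + (-10*(-1))/7 = -2/7 + (⅐)*10 = -2/7 + 10/7 = 8/7 ≈ 1.1429)
(u + B(1))² = (8/7 + (½)*(4 + 1)/1)² = (8/7 + (½)*1*5)² = (8/7 + 5/2)² = (51/14)² = 2601/196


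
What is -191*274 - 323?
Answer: -52657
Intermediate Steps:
-191*274 - 323 = -52334 - 323 = -52657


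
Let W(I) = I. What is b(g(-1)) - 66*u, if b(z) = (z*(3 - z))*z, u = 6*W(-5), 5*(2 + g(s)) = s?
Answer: 250646/125 ≈ 2005.2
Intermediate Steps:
g(s) = -2 + s/5
u = -30 (u = 6*(-5) = -30)
b(z) = z²*(3 - z)
b(g(-1)) - 66*u = (-2 + (⅕)*(-1))²*(3 - (-2 + (⅕)*(-1))) - 66*(-30) = (-2 - ⅕)²*(3 - (-2 - ⅕)) + 1980 = (-11/5)²*(3 - 1*(-11/5)) + 1980 = 121*(3 + 11/5)/25 + 1980 = (121/25)*(26/5) + 1980 = 3146/125 + 1980 = 250646/125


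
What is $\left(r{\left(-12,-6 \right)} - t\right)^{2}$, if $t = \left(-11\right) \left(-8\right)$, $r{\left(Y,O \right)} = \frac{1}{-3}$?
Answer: $\frac{70225}{9} \approx 7802.8$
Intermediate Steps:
$r{\left(Y,O \right)} = - \frac{1}{3}$
$t = 88$
$\left(r{\left(-12,-6 \right)} - t\right)^{2} = \left(- \frac{1}{3} - 88\right)^{2} = \left(- \frac{265}{3}\right)^{2} = \frac{70225}{9}$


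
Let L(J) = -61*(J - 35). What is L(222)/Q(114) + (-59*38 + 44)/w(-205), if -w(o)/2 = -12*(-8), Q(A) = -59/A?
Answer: 124903049/5664 ≈ 22052.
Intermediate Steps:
w(o) = -192 (w(o) = -(-24)*(-8) = -2*96 = -192)
L(J) = 2135 - 61*J (L(J) = -61*(-35 + J) = 2135 - 61*J)
L(222)/Q(114) + (-59*38 + 44)/w(-205) = (2135 - 61*222)/((-59/114)) + (-59*38 + 44)/(-192) = (2135 - 13542)/((-59*1/114)) + (-2242 + 44)*(-1/192) = -11407/(-59/114) - 2198*(-1/192) = -11407*(-114/59) + 1099/96 = 1300398/59 + 1099/96 = 124903049/5664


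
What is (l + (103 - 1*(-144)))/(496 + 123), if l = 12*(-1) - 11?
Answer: 224/619 ≈ 0.36187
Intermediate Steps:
l = -23 (l = -12 - 11 = -23)
(l + (103 - 1*(-144)))/(496 + 123) = (-23 + (103 - 1*(-144)))/(496 + 123) = (-23 + (103 + 144))/619 = (-23 + 247)*(1/619) = 224*(1/619) = 224/619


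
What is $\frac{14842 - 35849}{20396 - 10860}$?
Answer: $- \frac{21007}{9536} \approx -2.2029$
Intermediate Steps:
$\frac{14842 - 35849}{20396 - 10860} = - \frac{21007}{9536}$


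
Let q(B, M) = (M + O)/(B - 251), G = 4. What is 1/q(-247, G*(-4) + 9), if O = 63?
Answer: -249/28 ≈ -8.8929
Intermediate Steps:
q(B, M) = (63 + M)/(-251 + B) (q(B, M) = (M + 63)/(B - 251) = (63 + M)/(-251 + B))
1/q(-247, G*(-4) + 9) = 1/((63 + (4*(-4) + 9))/(-251 - 247)) = 1/((63 + (-16 + 9))/(-498)) = 1/(-(63 - 7)/498) = 1/(-1/498*56) = 1/(-28/249) = -249/28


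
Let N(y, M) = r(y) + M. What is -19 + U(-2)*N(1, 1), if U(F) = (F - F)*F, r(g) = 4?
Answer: -19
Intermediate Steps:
N(y, M) = 4 + M
U(F) = 0 (U(F) = 0*F = 0)
-19 + U(-2)*N(1, 1) = -19 + 0*(4 + 1) = -19 + 0*5 = -19 + 0 = -19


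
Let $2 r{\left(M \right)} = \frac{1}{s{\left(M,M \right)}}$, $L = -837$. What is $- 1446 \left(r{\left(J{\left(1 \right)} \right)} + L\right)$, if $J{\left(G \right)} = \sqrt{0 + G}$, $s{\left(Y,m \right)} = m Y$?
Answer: $1209579$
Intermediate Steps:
$s{\left(Y,m \right)} = Y m$
$J{\left(G \right)} = \sqrt{G}$
$r{\left(M \right)} = \frac{1}{2 M^{2}}$ ($r{\left(M \right)} = \frac{1}{2 M M} = \frac{1}{2 M^{2}}$)
$- 1446 \left(r{\left(J{\left(1 \right)} \right)} + L\right) = - 1446 \left(\frac{1}{2 \cdot 1} - 837\right) = - 1446 \left(\frac{1}{2} \cdot 1 - 837\right) = - 1446 \left(\frac{1}{2} - 837\right) = \left(-1446\right) \left(- \frac{1673}{2}\right) = 1209579$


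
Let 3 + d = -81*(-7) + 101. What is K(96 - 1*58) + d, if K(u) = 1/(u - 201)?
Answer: 108394/163 ≈ 664.99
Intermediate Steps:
K(u) = 1/(-201 + u)
d = 665 (d = -3 + (-81*(-7) + 101) = -3 + (567 + 101) = -3 + 668 = 665)
K(96 - 1*58) + d = 1/(-201 + (96 - 1*58)) + 665 = 1/(-201 + (96 - 58)) + 665 = 1/(-201 + 38) + 665 = 1/(-163) + 665 = -1/163 + 665 = 108394/163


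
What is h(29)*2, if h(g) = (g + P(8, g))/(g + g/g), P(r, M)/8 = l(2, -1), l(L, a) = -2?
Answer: 13/15 ≈ 0.86667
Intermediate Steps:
P(r, M) = -16 (P(r, M) = 8*(-2) = -16)
h(g) = (-16 + g)/(1 + g) (h(g) = (g - 16)/(g + g/g) = (-16 + g)/(g + 1) = (-16 + g)/(1 + g))
h(29)*2 = ((-16 + 29)/(1 + 29))*2 = (13/30)*2 = 13/15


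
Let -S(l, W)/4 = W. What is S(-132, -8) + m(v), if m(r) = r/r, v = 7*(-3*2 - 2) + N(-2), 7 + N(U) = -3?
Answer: 33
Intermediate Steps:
S(l, W) = -4*W
N(U) = -10 (N(U) = -7 - 3 = -10)
v = -66 (v = 7*(-3*2 - 2) - 10 = 7*(-6 - 2) - 10 = 7*(-8) - 10 = -56 - 10 = -66)
m(r) = 1
S(-132, -8) + m(v) = -4*(-8) + 1 = 32 + 1 = 33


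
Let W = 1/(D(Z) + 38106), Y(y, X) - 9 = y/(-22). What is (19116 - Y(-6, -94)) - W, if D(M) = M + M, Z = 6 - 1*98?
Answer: 7970218417/417142 ≈ 19107.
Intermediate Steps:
Y(y, X) = 9 - y/22 (Y(y, X) = 9 + y/(-22) = 9 + y*(-1/22) = 9 - y/22)
Z = -92 (Z = 6 - 98 = -92)
D(M) = 2*M
W = 1/37922 (W = 1/(2*(-92) + 38106) = 1/(-184 + 38106) = 1/37922 ≈ 2.6370e-5)
(19116 - Y(-6, -94)) - W = (19116 - (9 - 1/22*(-6))) - 1*1/37922 = (19116 - (9 + 3/11)) - 1/37922 = (19116 - 1*102/11) - 1/37922 = (19116 - 102/11) - 1/37922 = 210174/11 - 1/37922 = 7970218417/417142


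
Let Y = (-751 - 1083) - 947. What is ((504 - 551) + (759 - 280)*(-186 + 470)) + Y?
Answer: 133208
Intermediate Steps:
Y = -2781 (Y = -1834 - 947 = -2781)
((504 - 551) + (759 - 280)*(-186 + 470)) + Y = ((504 - 551) + (759 - 280)*(-186 + 470)) - 2781 = (-47 + 479*284) - 2781 = (-47 + 136036) - 2781 = 135989 - 2781 = 133208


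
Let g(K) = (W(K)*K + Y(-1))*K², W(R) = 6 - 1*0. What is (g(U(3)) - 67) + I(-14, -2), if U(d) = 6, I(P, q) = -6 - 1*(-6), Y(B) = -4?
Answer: 1085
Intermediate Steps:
I(P, q) = 0 (I(P, q) = -6 + 6 = 0)
W(R) = 6 (W(R) = 6 + 0 = 6)
g(K) = K²*(-4 + 6*K) (g(K) = (6*K - 4)*K² = (-4 + 6*K)*K² = K²*(-4 + 6*K))
(g(U(3)) - 67) + I(-14, -2) = (6²*(-4 + 6*6) - 67) + 0 = (36*(-4 + 36) - 67) + 0 = (36*32 - 67) + 0 = (1152 - 67) + 0 = 1085 + 0 = 1085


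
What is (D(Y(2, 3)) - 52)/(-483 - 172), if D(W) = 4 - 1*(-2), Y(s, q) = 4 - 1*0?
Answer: 46/655 ≈ 0.070229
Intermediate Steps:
Y(s, q) = 4 (Y(s, q) = 4 + 0 = 4)
D(W) = 6 (D(W) = 4 + 2 = 6)
(D(Y(2, 3)) - 52)/(-483 - 172) = (6 - 52)/(-483 - 172) = -46/(-655) = -46*(-1/655) = 46/655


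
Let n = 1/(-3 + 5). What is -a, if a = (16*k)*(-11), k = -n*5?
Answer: -440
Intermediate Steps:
n = 1/2 ≈ 0.50000
k = -5/2 (k = -1*1/2*5 = -1/2*5 = -5/2 ≈ -2.5000)
a = 440 (a = (16*(-5/2))*(-11) = -40*(-11) = 440)
-a = -1*440 = -440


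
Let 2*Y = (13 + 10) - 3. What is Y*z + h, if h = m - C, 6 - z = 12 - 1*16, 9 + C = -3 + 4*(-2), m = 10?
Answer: 130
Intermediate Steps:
C = -20 (C = -9 + (-3 + 4*(-2)) = -9 + (-3 - 8) = -9 - 11 = -20)
z = 10 (z = 6 - (12 - 1*16) = 6 - (12 - 16) = 6 - 1*(-4) = 6 + 4 = 10)
Y = 10 (Y = ((13 + 10) - 3)/2 = (23 - 3)/2 = (1/2)*20 = 10)
h = 30 (h = 10 - 1*(-20) = 10 + 20 = 30)
Y*z + h = 10*10 + 30 = 100 + 30 = 130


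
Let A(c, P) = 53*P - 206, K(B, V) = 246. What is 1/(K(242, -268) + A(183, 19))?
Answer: 1/1047 ≈ 0.00095511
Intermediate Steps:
A(c, P) = -206 + 53*P
1/(K(242, -268) + A(183, 19)) = 1/(246 + (-206 + 53*19)) = 1/(246 + (-206 + 1007)) = 1/(246 + 801) = 1/1047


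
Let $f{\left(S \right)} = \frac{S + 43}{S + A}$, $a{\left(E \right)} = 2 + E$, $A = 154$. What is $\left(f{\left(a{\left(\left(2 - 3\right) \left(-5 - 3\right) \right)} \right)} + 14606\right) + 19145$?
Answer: $\frac{5535217}{164} \approx 33751.0$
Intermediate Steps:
$f{\left(S \right)} = \frac{43 + S}{154 + S}$ ($f{\left(S \right)} = \frac{S + 43}{S + 154} = \frac{43 + S}{154 + S}$)
$\left(f{\left(a{\left(\left(2 - 3\right) \left(-5 - 3\right) \right)} \right)} + 14606\right) + 19145 = \left(\frac{43 + \left(2 + \left(2 - 3\right) \left(-5 - 3\right)\right)}{154 + \left(2 + \left(2 - 3\right) \left(-5 - 3\right)\right)} + 14606\right) + 19145 = \left(\frac{43 + \left(2 - -8\right)}{154 + \left(2 - -8\right)} + 14606\right) + 19145 = \left(\frac{43 + \left(2 + 8\right)}{154 + \left(2 + 8\right)} + 14606\right) + 19145 = \left(\frac{43 + 10}{154 + 10} + 14606\right) + 19145 = \left(\frac{1}{164} \cdot 53 + 14606\right) + 19145 = \left(\frac{53}{164} + 14606\right) + 19145 = \frac{2395437}{164} + 19145 = \frac{5535217}{164}$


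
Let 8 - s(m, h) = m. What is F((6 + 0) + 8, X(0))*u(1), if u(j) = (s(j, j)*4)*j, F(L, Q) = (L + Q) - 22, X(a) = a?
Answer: -224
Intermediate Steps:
s(m, h) = 8 - m
F(L, Q) = -22 + L + Q
u(j) = j*(32 - 4*j) (u(j) = ((8 - j)*4)*j = (32 - 4*j)*j = j*(32 - 4*j))
F((6 + 0) + 8, X(0))*u(1) = (-22 + ((6 + 0) + 8) + 0)*(4*1*(8 - 1*1)) = (-22 + (6 + 8) + 0)*(4*1*(8 - 1)) = (-22 + 14 + 0)*(4*1*7) = -8*28 = -224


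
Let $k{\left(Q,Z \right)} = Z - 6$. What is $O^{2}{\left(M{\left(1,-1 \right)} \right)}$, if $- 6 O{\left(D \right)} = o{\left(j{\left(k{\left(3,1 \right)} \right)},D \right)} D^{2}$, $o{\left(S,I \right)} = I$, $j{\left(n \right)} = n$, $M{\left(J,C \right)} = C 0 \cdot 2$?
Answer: $0$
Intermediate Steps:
$M{\left(J,C \right)} = 0$ ($M{\left(J,C \right)} = 0 \cdot 2 = 0$)
$k{\left(Q,Z \right)} = -6 + Z$ ($k{\left(Q,Z \right)} = Z - 6 = -6 + Z$)
$O{\left(D \right)} = - \frac{D^{3}}{6}$ ($O{\left(D \right)} = - \frac{D D^{2}}{6} = - \frac{D^{3}}{6}$)
$O^{2}{\left(M{\left(1,-1 \right)} \right)} = \left(- \frac{0^{3}}{6}\right)^{2} = \left(\left(- \frac{1}{6}\right) 0\right)^{2} = 0^{2} = 0$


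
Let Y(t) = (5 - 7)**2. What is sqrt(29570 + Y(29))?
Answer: 3*sqrt(3286) ≈ 171.97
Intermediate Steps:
Y(t) = 4 (Y(t) = (-2)**2 = 4)
sqrt(29570 + Y(29)) = sqrt(29570 + 4) = sqrt(29574) = 3*sqrt(3286)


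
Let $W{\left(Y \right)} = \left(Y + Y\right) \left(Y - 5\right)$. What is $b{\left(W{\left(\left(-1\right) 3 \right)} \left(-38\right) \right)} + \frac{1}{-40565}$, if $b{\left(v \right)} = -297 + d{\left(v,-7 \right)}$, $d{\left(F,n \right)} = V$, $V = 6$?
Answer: $- \frac{11804416}{40565} \approx -291.0$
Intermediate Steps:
$d{\left(F,n \right)} = 6$
$W{\left(Y \right)} = 2 Y \left(-5 + Y\right)$
$b{\left(v \right)} = -291$ ($b{\left(v \right)} = -297 + 6 = -291$)
$b{\left(W{\left(\left(-1\right) 3 \right)} \left(-38\right) \right)} + \frac{1}{-40565} = -291 + \frac{1}{-40565} = -291 - \frac{1}{40565} = - \frac{11804416}{40565}$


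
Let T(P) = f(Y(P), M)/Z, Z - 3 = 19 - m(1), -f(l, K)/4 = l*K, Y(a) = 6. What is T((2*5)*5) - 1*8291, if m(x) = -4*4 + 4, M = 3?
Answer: -140983/17 ≈ -8293.1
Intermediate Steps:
f(l, K) = -4*K*l (f(l, K) = -4*l*K = -4*K*l)
m(x) = -12 (m(x) = -16 + 4 = -12)
Z = 34 (Z = 3 + (19 - 1*(-12)) = 3 + (19 + 12) = 3 + 31 = 34)
T(P) = -36/17 (T(P) = -4*3*6/34 = -72*1/34 = -36/17)
T((2*5)*5) - 1*8291 = -36/17 - 1*8291 = -36/17 - 8291 = -140983/17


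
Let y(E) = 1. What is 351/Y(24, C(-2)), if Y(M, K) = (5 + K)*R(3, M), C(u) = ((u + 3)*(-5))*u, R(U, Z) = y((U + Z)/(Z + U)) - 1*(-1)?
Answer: 117/10 ≈ 11.700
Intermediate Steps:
R(U, Z) = 2 (R(U, Z) = 1 - 1*(-1) = 1 + 1 = 2)
C(u) = u*(-15 - 5*u) (C(u) = ((3 + u)*(-5))*u = (-15 - 5*u)*u = u*(-15 - 5*u))
Y(M, K) = 10 + 2*K (Y(M, K) = (5 + K)*2 = 10 + 2*K)
351/Y(24, C(-2)) = 351/(10 + 2*(-5*(-2)*(3 - 2))) = 351/(10 + 2*(-5*(-2)*1)) = 351/(10 + 2*10) = 351/(10 + 20) = 351/30 = 351*(1/30) = 117/10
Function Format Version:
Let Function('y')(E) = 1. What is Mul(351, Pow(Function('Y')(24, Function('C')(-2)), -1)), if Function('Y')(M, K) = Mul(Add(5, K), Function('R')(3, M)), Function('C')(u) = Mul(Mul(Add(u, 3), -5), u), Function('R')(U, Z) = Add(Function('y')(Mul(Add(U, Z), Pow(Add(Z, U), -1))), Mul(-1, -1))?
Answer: Rational(117, 10) ≈ 11.700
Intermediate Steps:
Function('R')(U, Z) = 2 (Function('R')(U, Z) = Add(1, Mul(-1, -1)) = Add(1, 1) = 2)
Function('C')(u) = Mul(u, Add(-15, Mul(-5, u))) (Function('C')(u) = Mul(Mul(Add(3, u), -5), u) = Mul(Add(-15, Mul(-5, u)), u) = Mul(u, Add(-15, Mul(-5, u))))
Function('Y')(M, K) = Add(10, Mul(2, K)) (Function('Y')(M, K) = Mul(Add(5, K), 2) = Add(10, Mul(2, K)))
Mul(351, Pow(Function('Y')(24, Function('C')(-2)), -1)) = Mul(351, Pow(Add(10, Mul(2, Mul(-5, -2, Add(3, -2)))), -1)) = Mul(351, Pow(Add(10, Mul(2, Mul(-5, -2, 1))), -1)) = Mul(351, Pow(Add(10, Mul(2, 10)), -1)) = Mul(351, Pow(Add(10, 20), -1)) = Mul(351, Pow(30, -1)) = Mul(351, Rational(1, 30)) = Rational(117, 10)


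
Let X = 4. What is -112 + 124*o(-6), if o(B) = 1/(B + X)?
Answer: -174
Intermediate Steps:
o(B) = 1/(4 + B) (o(B) = 1/(B + 4) = 1/(4 + B))
-112 + 124*o(-6) = -112 + 124/(4 - 6) = -112 + 124/(-2) = -112 + 124*(-½) = -112 - 62 = -174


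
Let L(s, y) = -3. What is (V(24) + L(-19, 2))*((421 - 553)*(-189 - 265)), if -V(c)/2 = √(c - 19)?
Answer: -179784 - 119856*√5 ≈ -4.4779e+5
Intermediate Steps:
V(c) = -2*√(-19 + c) (V(c) = -2*√(c - 19) = -2*√(-19 + c))
(V(24) + L(-19, 2))*((421 - 553)*(-189 - 265)) = (-2*√(-19 + 24) - 3)*((421 - 553)*(-189 - 265)) = (-2*√5 - 3)*(-132*(-454)) = (-3 - 2*√5)*59928 = -179784 - 119856*√5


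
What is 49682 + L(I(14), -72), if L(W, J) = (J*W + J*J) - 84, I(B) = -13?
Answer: 55718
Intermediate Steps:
L(W, J) = -84 + J**2 + J*W (L(W, J) = (J*W + J**2) - 84 = (J**2 + J*W) - 84 = -84 + J**2 + J*W)
49682 + L(I(14), -72) = 49682 + (-84 + (-72)**2 - 72*(-13)) = 49682 + (-84 + 5184 + 936) = 49682 + 6036 = 55718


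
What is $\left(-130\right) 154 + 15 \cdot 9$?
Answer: $-19885$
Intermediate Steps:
$\left(-130\right) 154 + 15 \cdot 9 = -20020 + 135 = -19885$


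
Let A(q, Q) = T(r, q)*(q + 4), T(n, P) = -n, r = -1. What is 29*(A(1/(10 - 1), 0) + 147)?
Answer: 39440/9 ≈ 4382.2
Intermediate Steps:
A(q, Q) = 4 + q (A(q, Q) = (-1*(-1))*(q + 4) = 1*(4 + q) = 4 + q)
29*(A(1/(10 - 1), 0) + 147) = 29*((4 + 1/(10 - 1)) + 147) = 29*((4 + 1/9) + 147) = 29*((4 + ⅑) + 147) = 29*(37/9 + 147) = 29*(1360/9) = 39440/9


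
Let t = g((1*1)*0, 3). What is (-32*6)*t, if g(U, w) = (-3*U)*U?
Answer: 0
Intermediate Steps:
g(U, w) = -3*U²
t = 0 (t = -3*((1*1)*0)² = -3*(1*0)² = -3*0² = -3*0 = 0)
(-32*6)*t = -32*6*0 = -192*0 = 0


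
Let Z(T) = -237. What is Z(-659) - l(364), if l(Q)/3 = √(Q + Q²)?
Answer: -237 - 6*√33215 ≈ -1330.5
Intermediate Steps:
l(Q) = 3*√(Q + Q²)
Z(-659) - l(364) = -237 - 3*√(364*(1 + 364)) = -237 - 3*√(364*365) = -237 - 3*√132860 = -237 - 3*2*√33215 = -237 - 6*√33215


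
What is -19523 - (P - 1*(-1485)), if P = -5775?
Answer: -15233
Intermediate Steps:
-19523 - (P - 1*(-1485)) = -19523 - (-5775 - 1*(-1485)) = -19523 - (-5775 + 1485) = -19523 - 1*(-4290) = -19523 + 4290 = -15233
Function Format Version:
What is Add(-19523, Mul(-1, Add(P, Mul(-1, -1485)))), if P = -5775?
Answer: -15233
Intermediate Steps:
Add(-19523, Mul(-1, Add(P, Mul(-1, -1485)))) = Add(-19523, Mul(-1, Add(-5775, Mul(-1, -1485)))) = Add(-19523, Mul(-1, Add(-5775, 1485))) = Add(-19523, Mul(-1, -4290)) = Add(-19523, 4290) = -15233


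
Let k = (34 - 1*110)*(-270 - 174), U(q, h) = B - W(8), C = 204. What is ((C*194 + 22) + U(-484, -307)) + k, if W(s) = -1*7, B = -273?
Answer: 73076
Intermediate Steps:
W(s) = -7
U(q, h) = -266 (U(q, h) = -273 - 1*(-7) = -273 + 7 = -266)
k = 33744 (k = (34 - 110)*(-444) = -76*(-444) = 33744)
((C*194 + 22) + U(-484, -307)) + k = ((204*194 + 22) - 266) + 33744 = ((39576 + 22) - 266) + 33744 = (39598 - 266) + 33744 = 39332 + 33744 = 73076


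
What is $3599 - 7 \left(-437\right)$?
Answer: $6658$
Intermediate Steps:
$3599 - 7 \left(-437\right) = 3599 - -3059 = 3599 + 3059 = 6658$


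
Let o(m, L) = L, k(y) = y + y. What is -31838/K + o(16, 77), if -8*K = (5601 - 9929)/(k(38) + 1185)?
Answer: -40106061/541 ≈ -74133.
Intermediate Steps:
k(y) = 2*y
K = 541/1261 (K = -(5601 - 9929)/(8*(2*38 + 1185)) = -(-541)/(76 + 1185) = -(-541)/1261 = -⅛*(-4328/1261) = 541/1261 ≈ 0.42902)
-31838/K + o(16, 77) = -31838/541/1261 + 77 = -31838*1261/541 + 77 = -40147718/541 + 77 = -40106061/541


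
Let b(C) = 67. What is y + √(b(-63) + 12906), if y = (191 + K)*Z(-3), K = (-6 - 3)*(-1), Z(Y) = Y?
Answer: -600 + √12973 ≈ -486.10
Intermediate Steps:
K = 9 (K = -9*(-1) = 9)
y = -600 (y = (191 + 9)*(-3) = 200*(-3) = -600)
y + √(b(-63) + 12906) = -600 + √(67 + 12906) = -600 + √12973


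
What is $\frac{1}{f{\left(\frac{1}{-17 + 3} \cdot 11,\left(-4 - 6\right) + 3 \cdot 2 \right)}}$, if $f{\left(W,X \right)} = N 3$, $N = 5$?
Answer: $\frac{1}{15} \approx 0.066667$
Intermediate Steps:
$f{\left(W,X \right)} = 15$ ($f{\left(W,X \right)} = 5 \cdot 3 = 15$)
$\frac{1}{f{\left(\frac{1}{-17 + 3} \cdot 11,\left(-4 - 6\right) + 3 \cdot 2 \right)}} = \frac{1}{15}$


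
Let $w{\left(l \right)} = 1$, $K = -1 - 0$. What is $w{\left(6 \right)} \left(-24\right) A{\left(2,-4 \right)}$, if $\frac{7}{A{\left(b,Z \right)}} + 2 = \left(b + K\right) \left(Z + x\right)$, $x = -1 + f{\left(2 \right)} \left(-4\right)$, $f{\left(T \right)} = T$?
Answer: $\frac{56}{5} \approx 11.2$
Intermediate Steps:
$K = -1$ ($K = -1 + 0 = -1$)
$x = -9$ ($x = -1 + 2 \left(-4\right) = -1 - 8 = -9$)
$A{\left(b,Z \right)} = \frac{7}{-2 + \left(-1 + b\right) \left(-9 + Z\right)}$ ($A{\left(b,Z \right)} = \frac{7}{-2 + \left(b - 1\right) \left(Z - 9\right)} = \frac{7}{-2 + \left(-1 + b\right) \left(-9 + Z\right)}$)
$w{\left(6 \right)} \left(-24\right) A{\left(2,-4 \right)} = 1 \left(-24\right) \frac{7}{7 - -4 - 18 - 8} = - 24 \frac{7}{7 + 4 - 18 - 8} = - 24 \frac{7}{-15} = - 24 \cdot 7 \left(- \frac{1}{15}\right) = \left(-24\right) \left(- \frac{7}{15}\right) = \frac{56}{5}$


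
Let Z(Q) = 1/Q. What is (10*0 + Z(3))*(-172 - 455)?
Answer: -209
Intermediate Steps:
Z(Q) = 1/Q
(10*0 + Z(3))*(-172 - 455) = (10*0 + 1/3)*(-172 - 455) = (0 + ⅓)*(-627) = (⅓)*(-627) = -209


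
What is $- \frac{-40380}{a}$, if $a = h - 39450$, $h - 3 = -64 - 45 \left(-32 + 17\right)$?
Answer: $- \frac{10095}{9709} \approx -1.0398$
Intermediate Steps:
$h = 614$ ($h = 3 - \left(64 + 45 \left(-32 + 17\right)\right) = 3 - -611 = 3 + \left(-64 + 675\right) = 3 + 611 = 614$)
$a = -38836$ ($a = 614 - 39450 = -38836$)
$- \frac{-40380}{a} = - \frac{-40380}{-38836} = - \frac{\left(-40380\right) \left(-1\right)}{38836} = \left(-1\right) \frac{10095}{9709} = - \frac{10095}{9709}$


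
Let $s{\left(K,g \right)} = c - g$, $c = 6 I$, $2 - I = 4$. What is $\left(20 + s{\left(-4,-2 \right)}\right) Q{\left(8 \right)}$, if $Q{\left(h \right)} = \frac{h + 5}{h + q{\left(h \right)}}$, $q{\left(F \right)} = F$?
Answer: $\frac{65}{8} \approx 8.125$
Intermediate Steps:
$I = -2$ ($I = 2 - 4 = -2$)
$c = -12$ ($c = 6 \left(-2\right) = -12$)
$Q{\left(h \right)} = \frac{5 + h}{2 h}$ ($Q{\left(h \right)} = \frac{h + 5}{h + h} = \frac{5 + h}{2 h}$)
$s{\left(K,g \right)} = -12 - g$
$\left(20 + s{\left(-4,-2 \right)}\right) Q{\left(8 \right)} = \left(20 - 10\right) \frac{5 + 8}{2 \cdot 8} = \left(20 + \left(-12 + 2\right)\right) \frac{1}{2} \cdot \frac{1}{8} \cdot 13 = \left(20 - 10\right) \frac{13}{16} = 10 \cdot \frac{13}{16} = \frac{65}{8}$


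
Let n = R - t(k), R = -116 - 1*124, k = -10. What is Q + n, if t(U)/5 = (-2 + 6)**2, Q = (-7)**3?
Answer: -663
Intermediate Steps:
Q = -343
t(U) = 80 (t(U) = 5*(-2 + 6)**2 = 5*4**2 = 5*16 = 80)
R = -240 (R = -116 - 124 = -240)
n = -320 (n = -240 - 1*80 = -240 - 80 = -320)
Q + n = -343 - 320 = -663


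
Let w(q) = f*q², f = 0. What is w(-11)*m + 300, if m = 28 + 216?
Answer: 300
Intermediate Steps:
m = 244
w(q) = 0 (w(q) = 0*q² = 0)
w(-11)*m + 300 = 0*244 + 300 = 0 + 300 = 300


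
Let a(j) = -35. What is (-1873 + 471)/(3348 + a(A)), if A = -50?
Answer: -1402/3313 ≈ -0.42318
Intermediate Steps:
(-1873 + 471)/(3348 + a(A)) = (-1873 + 471)/(3348 - 35) = -1402/3313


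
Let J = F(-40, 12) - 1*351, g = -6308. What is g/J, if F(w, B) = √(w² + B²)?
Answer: 2214108/121457 + 25232*√109/121457 ≈ 20.398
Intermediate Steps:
F(w, B) = √(B² + w²)
J = -351 + 4*√109 (J = √(12² + (-40)²) - 1*351 = √(144 + 1600) - 351 = √1744 - 351 = 4*√109 - 351 = -351 + 4*√109 ≈ -309.24)
g/J = -6308/(-351 + 4*√109)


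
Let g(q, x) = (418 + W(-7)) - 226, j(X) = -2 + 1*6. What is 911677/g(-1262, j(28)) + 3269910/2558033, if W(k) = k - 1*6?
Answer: 2332685165231/457887907 ≈ 5094.4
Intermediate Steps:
j(X) = 4 (j(X) = -2 + 6 = 4)
W(k) = -6 + k (W(k) = k - 6 = -6 + k)
g(q, x) = 179 (g(q, x) = (418 + (-6 - 7)) - 226 = (418 - 13) - 226 = 405 - 226 = 179)
911677/g(-1262, j(28)) + 3269910/2558033 = 911677/179 + 3269910/2558033 = 2332685165231/457887907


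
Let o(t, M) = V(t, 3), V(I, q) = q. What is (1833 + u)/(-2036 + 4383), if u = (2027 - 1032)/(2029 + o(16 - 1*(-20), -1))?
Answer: 3725651/4769104 ≈ 0.78121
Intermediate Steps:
o(t, M) = 3
u = 995/2032 (u = (2027 - 1032)/(2029 + 3) = 995/2032 ≈ 0.48967)
(1833 + u)/(-2036 + 4383) = (1833 + 995/2032)/(-2036 + 4383) = (3725651/2032)/2347 = (3725651/2032)*(1/2347) = 3725651/4769104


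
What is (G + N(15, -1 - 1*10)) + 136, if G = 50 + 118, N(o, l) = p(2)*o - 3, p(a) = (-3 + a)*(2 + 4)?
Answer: 211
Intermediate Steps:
p(a) = -18 + 6*a (p(a) = (-3 + a)*6 = -18 + 6*a)
N(o, l) = -3 - 6*o (N(o, l) = (-18 + 6*2)*o - 3 = (-18 + 12)*o - 3 = -6*o - 3 = -3 - 6*o)
G = 168
(G + N(15, -1 - 1*10)) + 136 = (168 + (-3 - 6*15)) + 136 = (168 + (-3 - 90)) + 136 = (168 - 93) + 136 = 75 + 136 = 211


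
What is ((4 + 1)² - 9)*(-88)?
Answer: -1408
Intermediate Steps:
((4 + 1)² - 9)*(-88) = (5² - 9)*(-88) = (25 - 9)*(-88) = 16*(-88) = -1408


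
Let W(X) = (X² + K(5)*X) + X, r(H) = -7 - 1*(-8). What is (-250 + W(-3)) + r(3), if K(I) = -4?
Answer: -231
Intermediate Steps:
r(H) = 1 (r(H) = -7 + 8 = 1)
W(X) = X² - 3*X (W(X) = (X² - 4*X) + X = X² - 3*X)
(-250 + W(-3)) + r(3) = (-250 - 3*(-3 - 3)) + 1 = (-250 - 3*(-6)) + 1 = (-250 + 18) + 1 = -232 + 1 = -231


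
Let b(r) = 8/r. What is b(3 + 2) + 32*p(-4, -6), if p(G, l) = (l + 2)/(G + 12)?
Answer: -72/5 ≈ -14.400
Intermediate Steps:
p(G, l) = (2 + l)/(12 + G)
b(3 + 2) + 32*p(-4, -6) = 8/(3 + 2) + 32*((2 - 6)/(12 - 4)) = 8/5 + 32*(-4/8) = 8*(⅕) + 32*((⅛)*(-4)) = 8/5 + 32*(-½) = 8/5 - 16 = -72/5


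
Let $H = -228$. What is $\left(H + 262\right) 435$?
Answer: $14790$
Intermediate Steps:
$\left(H + 262\right) 435 = \left(-228 + 262\right) 435 = 34 \cdot 435 = 14790$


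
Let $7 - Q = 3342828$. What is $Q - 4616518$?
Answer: $-7959339$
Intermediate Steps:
$Q = -3342821$ ($Q = 7 - 3342828 = -3342821$)
$Q - 4616518 = -3342821 - 4616518 = -7959339$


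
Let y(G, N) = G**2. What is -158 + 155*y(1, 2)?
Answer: -3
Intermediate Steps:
-158 + 155*y(1, 2) = -158 + 155*1**2 = -158 + 155*1 = -158 + 155 = -3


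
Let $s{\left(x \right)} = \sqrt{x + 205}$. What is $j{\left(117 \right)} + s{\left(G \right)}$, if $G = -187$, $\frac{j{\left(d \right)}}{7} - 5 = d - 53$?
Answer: $483 + 3 \sqrt{2} \approx 487.24$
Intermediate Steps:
$j{\left(d \right)} = -336 + 7 d$ ($j{\left(d \right)} = 35 + 7 \left(d - 53\right) = 35 + 7 \left(-53 + d\right) = 35 + \left(-371 + 7 d\right) = -336 + 7 d$)
$s{\left(x \right)} = \sqrt{205 + x}$
$j{\left(117 \right)} + s{\left(G \right)} = \left(-336 + 7 \cdot 117\right) + \sqrt{205 - 187} = \left(-336 + 819\right) + \sqrt{18} = 483 + 3 \sqrt{2}$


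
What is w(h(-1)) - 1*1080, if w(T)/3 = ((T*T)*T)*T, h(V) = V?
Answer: -1077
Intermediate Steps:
w(T) = 3*T⁴ (w(T) = 3*(((T*T)*T)*T) = 3*((T²*T)*T) = 3*(T³*T) = 3*T⁴)
w(h(-1)) - 1*1080 = 3*(-1)⁴ - 1*1080 = 3*1 - 1080 = 3 - 1080 = -1077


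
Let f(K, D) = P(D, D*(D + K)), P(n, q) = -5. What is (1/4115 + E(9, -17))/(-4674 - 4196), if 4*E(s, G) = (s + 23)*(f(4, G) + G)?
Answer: 724239/36500050 ≈ 0.019842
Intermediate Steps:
f(K, D) = -5
E(s, G) = (-5 + G)*(23 + s)/4 (E(s, G) = ((s + 23)*(-5 + G))/4 = ((23 + s)*(-5 + G))/4 = ((-5 + G)*(23 + s))/4 = (-5 + G)*(23 + s)/4)
(1/4115 + E(9, -17))/(-4674 - 4196) = (1/4115 + (-115/4 - 5/4*9 + (23/4)*(-17) + (¼)*(-17)*9))/(-4674 - 4196) = (1/4115 + (-115/4 - 45/4 - 391/4 - 153/4))/(-8870) = (1/4115 - 176)*(-1/8870) = -724239/4115*(-1/8870) = 724239/36500050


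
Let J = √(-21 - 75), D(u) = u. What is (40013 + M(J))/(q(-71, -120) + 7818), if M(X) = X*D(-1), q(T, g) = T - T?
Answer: 40013/7818 - 2*I*√6/3909 ≈ 5.1181 - 0.0012533*I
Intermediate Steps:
q(T, g) = 0
J = 4*I*√6 (J = √(-96) = 4*I*√6 ≈ 9.798*I)
M(X) = -X (M(X) = X*(-1) = -X)
(40013 + M(J))/(q(-71, -120) + 7818) = (40013 - 4*I*√6)/(0 + 7818) = (40013 - 4*I*√6)/7818 = (40013 - 4*I*√6)*(1/7818) = 40013/7818 - 2*I*√6/3909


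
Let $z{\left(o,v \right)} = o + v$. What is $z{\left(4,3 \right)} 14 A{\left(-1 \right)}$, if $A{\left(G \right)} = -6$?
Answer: $-588$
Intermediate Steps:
$z{\left(4,3 \right)} 14 A{\left(-1 \right)} = \left(4 + 3\right) 14 \left(-6\right) = 7 \cdot 14 \left(-6\right) = 98 \left(-6\right) = -588$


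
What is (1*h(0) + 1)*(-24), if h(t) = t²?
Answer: -24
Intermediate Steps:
(1*h(0) + 1)*(-24) = (1*0² + 1)*(-24) = (1*0 + 1)*(-24) = (0 + 1)*(-24) = 1*(-24) = -24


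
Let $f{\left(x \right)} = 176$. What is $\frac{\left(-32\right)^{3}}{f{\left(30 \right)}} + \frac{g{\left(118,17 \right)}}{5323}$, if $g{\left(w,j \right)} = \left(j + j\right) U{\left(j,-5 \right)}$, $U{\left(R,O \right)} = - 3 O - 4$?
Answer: $- \frac{10897390}{58553} \approx -186.11$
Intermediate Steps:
$U{\left(R,O \right)} = -4 - 3 O$
$g{\left(w,j \right)} = 22 j$ ($g{\left(w,j \right)} = \left(j + j\right) \left(-4 - -15\right) = 2 j \left(-4 + 15\right) = 2 j 11 = 22 j$)
$\frac{\left(-32\right)^{3}}{f{\left(30 \right)}} + \frac{g{\left(118,17 \right)}}{5323} = \frac{\left(-32\right)^{3}}{176} + \frac{22 \cdot 17}{5323} = \left(-32768\right) \frac{1}{176} + 374 \cdot \frac{1}{5323} = - \frac{2048}{11} + \frac{374}{5323} = - \frac{10897390}{58553}$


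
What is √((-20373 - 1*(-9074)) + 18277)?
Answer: √6978 ≈ 83.534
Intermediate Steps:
√((-20373 - 1*(-9074)) + 18277) = √((-20373 + 9074) + 18277) = √(-11299 + 18277) = √6978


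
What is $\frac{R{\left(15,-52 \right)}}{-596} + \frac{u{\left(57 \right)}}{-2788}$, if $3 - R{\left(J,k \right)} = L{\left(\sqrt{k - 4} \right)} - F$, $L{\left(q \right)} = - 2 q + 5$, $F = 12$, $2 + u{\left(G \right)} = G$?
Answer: $- \frac{15165}{415412} - \frac{i \sqrt{14}}{149} \approx -0.036506 - 0.025112 i$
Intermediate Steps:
$u{\left(G \right)} = -2 + G$
$L{\left(q \right)} = 5 - 2 q$
$R{\left(J,k \right)} = 10 + 2 \sqrt{-4 + k}$ ($R{\left(J,k \right)} = 3 - \left(\left(5 - 2 \sqrt{k - 4}\right) - 12\right) = 3 - \left(\left(5 - 2 \sqrt{-4 + k}\right) - 12\right) = 3 - \left(-7 - 2 \sqrt{-4 + k}\right) = 3 + \left(7 + 2 \sqrt{-4 + k}\right) = 10 + 2 \sqrt{-4 + k}$)
$\frac{R{\left(15,-52 \right)}}{-596} + \frac{u{\left(57 \right)}}{-2788} = \frac{10 + 2 \sqrt{-4 - 52}}{-596} + \frac{-2 + 57}{-2788} = \left(10 + 2 \sqrt{-56}\right) \left(- \frac{1}{596}\right) + 55 \left(- \frac{1}{2788}\right) = \left(10 + 2 \cdot 2 i \sqrt{14}\right) \left(- \frac{1}{596}\right) - \frac{55}{2788} = \left(10 + 4 i \sqrt{14}\right) \left(- \frac{1}{596}\right) - \frac{55}{2788} = \left(- \frac{5}{298} - \frac{i \sqrt{14}}{149}\right) - \frac{55}{2788} = - \frac{15165}{415412} - \frac{i \sqrt{14}}{149}$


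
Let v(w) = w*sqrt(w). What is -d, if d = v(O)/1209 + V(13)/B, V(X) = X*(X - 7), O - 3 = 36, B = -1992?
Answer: 13/332 - sqrt(39)/31 ≈ -0.16229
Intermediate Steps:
O = 39 (O = 3 + 36 = 39)
V(X) = X*(-7 + X)
v(w) = w**(3/2)
d = -13/332 + sqrt(39)/31 (d = 39**(3/2)/1209 + (13*(-7 + 13))/(-1992) = (39*sqrt(39))*(1/1209) + (13*6)*(-1/1992) = sqrt(39)/31 + 78*(-1/1992) = sqrt(39)/31 - 13/332 = -13/332 + sqrt(39)/31 ≈ 0.16229)
-d = -(-13/332 + sqrt(39)/31) = 13/332 - sqrt(39)/31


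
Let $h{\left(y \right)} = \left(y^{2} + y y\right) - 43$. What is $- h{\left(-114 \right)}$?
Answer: $-25949$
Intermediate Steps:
$h{\left(y \right)} = -43 + 2 y^{2}$ ($h{\left(y \right)} = \left(y^{2} + y^{2}\right) - 43 = 2 y^{2} - 43 = -43 + 2 y^{2}$)
$- h{\left(-114 \right)} = - (-43 + 2 \left(-114\right)^{2}) = - (-43 + 2 \cdot 12996) = - (-43 + 25992) = \left(-1\right) 25949 = -25949$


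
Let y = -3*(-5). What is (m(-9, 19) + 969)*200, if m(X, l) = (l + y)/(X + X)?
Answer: 1740800/9 ≈ 1.9342e+5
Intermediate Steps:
y = 15
m(X, l) = (15 + l)/(2*X) (m(X, l) = (l + 15)/(X + X) = (15 + l)/((2*X)) = (15 + l)*(1/(2*X)) = (15 + l)/(2*X))
(m(-9, 19) + 969)*200 = ((1/2)*(15 + 19)/(-9) + 969)*200 = ((1/2)*(-1/9)*34 + 969)*200 = (-17/9 + 969)*200 = (8704/9)*200 = 1740800/9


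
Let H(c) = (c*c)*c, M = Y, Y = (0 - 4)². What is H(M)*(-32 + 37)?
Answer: 20480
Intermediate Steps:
Y = 16 (Y = (-4)² = 16)
M = 16
H(c) = c³ (H(c) = c²*c = c³)
H(M)*(-32 + 37) = 16³*(-32 + 37) = 4096*5 = 20480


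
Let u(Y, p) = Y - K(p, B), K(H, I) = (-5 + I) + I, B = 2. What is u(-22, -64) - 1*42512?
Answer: -42533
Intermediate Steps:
K(H, I) = -5 + 2*I
u(Y, p) = 1 + Y (u(Y, p) = Y - (-5 + 2*2) = Y - (-5 + 4) = Y - 1*(-1) = Y + 1 = 1 + Y)
u(-22, -64) - 1*42512 = (1 - 22) - 1*42512 = -21 - 42512 = -42533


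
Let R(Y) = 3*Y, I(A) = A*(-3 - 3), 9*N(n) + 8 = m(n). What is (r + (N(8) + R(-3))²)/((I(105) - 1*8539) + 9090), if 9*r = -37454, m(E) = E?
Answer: 36725/711 ≈ 51.653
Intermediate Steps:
N(n) = -8/9 + n/9
I(A) = -6*A (I(A) = A*(-6) = -6*A)
r = -37454/9 (r = (⅑)*(-37454) = -37454/9 ≈ -4161.6)
(r + (N(8) + R(-3))²)/((I(105) - 1*8539) + 9090) = (-37454/9 + ((-8/9 + (⅑)*8) + 3*(-3))²)/((-6*105 - 1*8539) + 9090) = (-37454/9 + ((-8/9 + 8/9) - 9)²)/((-630 - 8539) + 9090) = (-37454/9 + (0 - 9)²)/(-9169 + 9090) = (-37454/9 + (-9)²)/(-79) = (-37454/9 + 81)*(-1/79) = -36725/9*(-1/79) = 36725/711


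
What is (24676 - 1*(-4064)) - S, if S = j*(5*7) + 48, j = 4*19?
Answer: 26032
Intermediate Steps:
j = 76
S = 2708 (S = 76*(5*7) + 48 = 76*35 + 48 = 2660 + 48 = 2708)
(24676 - 1*(-4064)) - S = (24676 - 1*(-4064)) - 1*2708 = (24676 + 4064) - 2708 = 28740 - 2708 = 26032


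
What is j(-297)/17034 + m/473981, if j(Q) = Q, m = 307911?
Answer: 1701394539/2691264118 ≈ 0.63219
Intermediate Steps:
j(-297)/17034 + m/473981 = -297/17034 + 307911/473981 = -297*1/17034 + 307911*(1/473981) = -99/5678 + 307911/473981 = 1701394539/2691264118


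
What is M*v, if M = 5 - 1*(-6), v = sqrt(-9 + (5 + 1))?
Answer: 11*I*sqrt(3) ≈ 19.053*I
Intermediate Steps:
v = I*sqrt(3) (v = sqrt(-9 + 6) = sqrt(-3) = I*sqrt(3) ≈ 1.732*I)
M = 11 (M = 5 + 6 = 11)
M*v = 11*(I*sqrt(3)) = 11*I*sqrt(3)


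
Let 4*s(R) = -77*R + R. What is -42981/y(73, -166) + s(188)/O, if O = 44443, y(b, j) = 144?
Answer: -636906317/2133264 ≈ -298.56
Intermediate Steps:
s(R) = -19*R (s(R) = (-77*R + R)/4 = (-76*R)/4 = -19*R)
-42981/y(73, -166) + s(188)/O = -42981/144 - 19*188/44443 = -42981*1/144 - 3572*1/44443 = -14327/48 - 3572/44443 = -636906317/2133264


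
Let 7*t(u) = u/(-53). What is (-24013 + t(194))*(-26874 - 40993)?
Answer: 604628256739/371 ≈ 1.6297e+9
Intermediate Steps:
t(u) = -u/371 (t(u) = (u/(-53))/7 = (u*(-1/53))/7 = (-u/53)/7 = -u/371)
(-24013 + t(194))*(-26874 - 40993) = (-24013 - 1/371*194)*(-26874 - 40993) = (-24013 - 194/371)*(-67867) = -8909017/371*(-67867) = 604628256739/371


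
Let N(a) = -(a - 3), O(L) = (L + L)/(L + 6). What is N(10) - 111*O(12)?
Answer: -155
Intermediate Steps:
O(L) = 2*L/(6 + L) (O(L) = (2*L)/(6 + L) = 2*L/(6 + L))
N(a) = 3 - a (N(a) = -(-3 + a) = 3 - a)
N(10) - 111*O(12) = (3 - 1*10) - 222*12/(6 + 12) = (3 - 10) - 222*12/18 = -7 - 222*12/18 = -7 - 111*4/3 = -7 - 148 = -155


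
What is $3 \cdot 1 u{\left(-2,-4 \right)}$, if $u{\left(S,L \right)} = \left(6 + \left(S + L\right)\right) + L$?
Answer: $-12$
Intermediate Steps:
$u{\left(S,L \right)} = 6 + S + 2 L$ ($u{\left(S,L \right)} = \left(6 + \left(L + S\right)\right) + L = \left(6 + L + S\right) + L = 6 + S + 2 L$)
$3 \cdot 1 u{\left(-2,-4 \right)} = 3 \cdot 1 \left(6 - 2 + 2 \left(-4\right)\right) = 3 \left(6 - 2 - 8\right) = 3 \left(-4\right) = -12$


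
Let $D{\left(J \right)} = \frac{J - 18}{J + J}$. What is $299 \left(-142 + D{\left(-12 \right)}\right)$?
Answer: $- \frac{168337}{4} \approx -42084.0$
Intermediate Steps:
$D{\left(J \right)} = \frac{-18 + J}{2 J}$
$299 \left(-142 + D{\left(-12 \right)}\right) = 299 \left(-142 + \frac{-18 - 12}{2 \left(-12\right)}\right) = 299 \left(-142 + \frac{1}{2} \left(- \frac{1}{12}\right) \left(-30\right)\right) = 299 \left(-142 + \frac{5}{4}\right) = 299 \left(- \frac{563}{4}\right) = - \frac{168337}{4}$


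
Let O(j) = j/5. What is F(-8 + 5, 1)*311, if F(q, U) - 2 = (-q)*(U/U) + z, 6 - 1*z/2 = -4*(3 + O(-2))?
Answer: 58779/5 ≈ 11756.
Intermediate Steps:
O(j) = j/5
z = 164/5 (z = 12 - (-8)*(3 + (⅕)*(-2)) = 12 - (-8)*(3 - ⅖) = 12 - (-8)*13/5 = 12 - 2*(-52/5) = 12 + 104/5 = 164/5 ≈ 32.800)
F(q, U) = 174/5 - q (F(q, U) = 2 + ((-q)*(U/U) + 164/5) = 2 + (-q*1 + 164/5) = 2 + (-q + 164/5) = 2 + (164/5 - q) = 174/5 - q)
F(-8 + 5, 1)*311 = (174/5 - (-8 + 5))*311 = (174/5 - 1*(-3))*311 = (174/5 + 3)*311 = (189/5)*311 = 58779/5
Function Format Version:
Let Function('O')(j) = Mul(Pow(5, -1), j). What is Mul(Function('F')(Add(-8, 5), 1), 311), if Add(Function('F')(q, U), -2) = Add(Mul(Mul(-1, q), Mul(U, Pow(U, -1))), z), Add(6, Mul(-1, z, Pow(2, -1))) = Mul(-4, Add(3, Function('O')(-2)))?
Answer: Rational(58779, 5) ≈ 11756.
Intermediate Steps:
Function('O')(j) = Mul(Rational(1, 5), j)
z = Rational(164, 5) (z = Add(12, Mul(-2, Mul(-4, Add(3, Mul(Rational(1, 5), -2))))) = Add(12, Mul(-2, Mul(-4, Add(3, Rational(-2, 5))))) = Add(12, Mul(-2, Mul(-4, Rational(13, 5)))) = Add(12, Mul(-2, Rational(-52, 5))) = Add(12, Rational(104, 5)) = Rational(164, 5) ≈ 32.800)
Function('F')(q, U) = Add(Rational(174, 5), Mul(-1, q)) (Function('F')(q, U) = Add(2, Add(Mul(Mul(-1, q), Mul(U, Pow(U, -1))), Rational(164, 5))) = Add(2, Add(Mul(Mul(-1, q), 1), Rational(164, 5))) = Add(2, Add(Mul(-1, q), Rational(164, 5))) = Add(2, Add(Rational(164, 5), Mul(-1, q))) = Add(Rational(174, 5), Mul(-1, q)))
Mul(Function('F')(Add(-8, 5), 1), 311) = Mul(Add(Rational(174, 5), Mul(-1, Add(-8, 5))), 311) = Mul(Add(Rational(174, 5), Mul(-1, -3)), 311) = Mul(Add(Rational(174, 5), 3), 311) = Mul(Rational(189, 5), 311) = Rational(58779, 5)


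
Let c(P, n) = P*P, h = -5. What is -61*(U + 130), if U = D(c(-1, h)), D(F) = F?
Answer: -7991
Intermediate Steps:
c(P, n) = P²
U = 1 (U = (-1)² = 1)
-61*(U + 130) = -61*(1 + 130) = -61*131 = -7991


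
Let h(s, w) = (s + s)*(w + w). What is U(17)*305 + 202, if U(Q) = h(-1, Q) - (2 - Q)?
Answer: -15963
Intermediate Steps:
h(s, w) = 4*s*w (h(s, w) = (2*s)*(2*w) = 4*s*w)
U(Q) = -2 - 3*Q (U(Q) = 4*(-1)*Q - (2 - Q) = -4*Q + (-2 + Q) = -2 - 3*Q)
U(17)*305 + 202 = (-2 - 3*17)*305 + 202 = (-2 - 51)*305 + 202 = -53*305 + 202 = -16165 + 202 = -15963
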